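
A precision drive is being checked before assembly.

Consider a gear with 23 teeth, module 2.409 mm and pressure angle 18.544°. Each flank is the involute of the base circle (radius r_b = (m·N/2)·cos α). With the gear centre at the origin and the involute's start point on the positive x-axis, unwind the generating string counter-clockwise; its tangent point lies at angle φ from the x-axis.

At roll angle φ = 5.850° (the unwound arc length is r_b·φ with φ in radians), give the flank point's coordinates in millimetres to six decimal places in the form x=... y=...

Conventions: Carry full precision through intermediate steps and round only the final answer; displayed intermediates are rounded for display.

x=26.401673 y=0.009309

topology: single-mesh involute geometry — m = 2.409, N = 23
pitch radius r_p = m·N/2 = 2.409·23/2 = 27.703500
base radius r_b = r_p·cos α = 27.703500·cos 18.544° = 26.265126
roll angle φ = 5.850° = 0.10210176 rad
x = r_b·(cos φ + φ·sin φ) = 26.401673
y = r_b·(sin φ − φ·cos φ) = 0.009309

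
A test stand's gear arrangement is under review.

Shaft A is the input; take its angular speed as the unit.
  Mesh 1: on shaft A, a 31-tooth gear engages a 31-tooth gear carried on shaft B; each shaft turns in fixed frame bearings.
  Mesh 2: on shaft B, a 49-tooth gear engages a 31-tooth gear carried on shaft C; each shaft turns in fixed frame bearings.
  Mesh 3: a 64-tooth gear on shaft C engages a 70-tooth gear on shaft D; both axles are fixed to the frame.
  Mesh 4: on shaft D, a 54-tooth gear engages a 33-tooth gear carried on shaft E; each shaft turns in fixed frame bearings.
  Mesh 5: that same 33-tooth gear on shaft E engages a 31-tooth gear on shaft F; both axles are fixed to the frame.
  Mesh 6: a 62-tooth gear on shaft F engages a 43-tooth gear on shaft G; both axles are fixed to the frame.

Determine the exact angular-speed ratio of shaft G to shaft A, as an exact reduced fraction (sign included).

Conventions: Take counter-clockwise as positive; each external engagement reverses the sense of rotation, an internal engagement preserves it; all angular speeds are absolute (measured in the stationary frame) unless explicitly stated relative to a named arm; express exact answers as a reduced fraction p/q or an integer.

24192/6665

class = fixed-axis compound train [6 meshes; 6 ratios multiply, 6 sense flips]
mesh 1 [31T→31T]: running ratio 1, sense −
mesh 2 [49T→31T]: running ratio 49/31, sense +
mesh 3 [64T→70T]: running ratio 224/155, sense −
mesh 4 [54T→33T]: running ratio 4032/1705, sense +
mesh 5 [33T→31T]: running ratio 12096/4805, sense −
mesh 6 [62T→43T]: running ratio 24192/6665, sense +
ω_out/ω_in = 24192/6665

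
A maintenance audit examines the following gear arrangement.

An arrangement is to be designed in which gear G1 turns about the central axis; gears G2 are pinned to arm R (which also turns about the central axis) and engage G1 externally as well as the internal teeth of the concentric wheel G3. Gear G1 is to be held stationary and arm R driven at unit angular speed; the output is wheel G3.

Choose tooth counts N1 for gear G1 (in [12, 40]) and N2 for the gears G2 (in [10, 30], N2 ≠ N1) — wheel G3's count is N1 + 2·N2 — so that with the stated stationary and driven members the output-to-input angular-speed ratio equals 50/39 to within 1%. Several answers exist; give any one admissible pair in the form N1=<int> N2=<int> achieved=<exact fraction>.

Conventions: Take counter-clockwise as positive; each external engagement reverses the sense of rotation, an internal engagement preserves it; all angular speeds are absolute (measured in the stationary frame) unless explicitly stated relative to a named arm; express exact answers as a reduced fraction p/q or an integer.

N1=22 N2=28 achieved=50/39

design class (target 50/39): planetary set
Willis with ω_sun = 0: ω_ring/ω_arm = (N1+N3)/N3; set equal to 50/39  ⇒  N3/N1 = 1/(50/39 − 1) = 39/11
N3 = N1 + 2·N2  ⇒  N2/N1 = (N3/N1 − 1)/2 = (39/11 − 1)/2 = 14/11
smallest multiple with N1 ≥ 12 and N2 ≥ 10: k = 2  ⇒  N1 = 2·11 = 22, N2 = 2·14 = 28 (N1 ≤ 40, N2 ≤ 30, N2 ≠ N1 ✓), N3 = 22 + 2·28 = 78
check: (N1+N3)/N3 with N1 = 22, N3 = 78 gives 50/39; |achieved − target| = 0 ≤ 1/78 ✓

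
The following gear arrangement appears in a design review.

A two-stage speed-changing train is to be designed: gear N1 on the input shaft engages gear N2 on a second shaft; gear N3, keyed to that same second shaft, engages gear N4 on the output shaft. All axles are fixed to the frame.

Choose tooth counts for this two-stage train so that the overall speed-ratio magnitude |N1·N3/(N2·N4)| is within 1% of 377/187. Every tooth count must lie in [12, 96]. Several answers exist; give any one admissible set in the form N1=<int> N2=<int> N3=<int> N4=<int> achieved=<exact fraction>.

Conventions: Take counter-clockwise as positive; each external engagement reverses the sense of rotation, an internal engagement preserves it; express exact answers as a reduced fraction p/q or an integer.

2-stage fixed-axis compound train for ratio 377/187
target = 377/187 in lowest terms: an exact hit needs N1·N3 = k·377 and N2·N4 = k·187 for one integer k, every count in [12, 96]; additionally prefer no 1:1 stage (N1 ≠ N2, N3 ≠ N4)
k = 1: no 1:1-free in-range split of k·377 and k·187 into factor pairs; take k = 2
k = 2: N1·N3 = 754 = 13·58, N2·N4 = 374 = 17·22
achieved = 13·58/(17·22) = 377/187; |achieved − target| = 0 ≤ 377/18700 ✓

N1=13 N2=17 N3=58 N4=22 achieved=377/187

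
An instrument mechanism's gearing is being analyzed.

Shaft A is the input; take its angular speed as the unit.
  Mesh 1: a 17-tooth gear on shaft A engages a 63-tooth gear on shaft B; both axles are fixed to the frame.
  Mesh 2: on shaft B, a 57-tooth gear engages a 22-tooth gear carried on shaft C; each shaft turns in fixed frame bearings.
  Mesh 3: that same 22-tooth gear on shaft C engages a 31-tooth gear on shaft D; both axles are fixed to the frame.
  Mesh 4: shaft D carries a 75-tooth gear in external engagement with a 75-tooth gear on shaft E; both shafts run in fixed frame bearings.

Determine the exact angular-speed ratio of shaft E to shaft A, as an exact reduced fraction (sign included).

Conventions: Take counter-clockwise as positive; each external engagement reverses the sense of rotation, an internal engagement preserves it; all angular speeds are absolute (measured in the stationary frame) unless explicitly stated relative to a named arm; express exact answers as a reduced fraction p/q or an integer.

class = fixed-axis compound train [4 meshes; 4 ratios multiply, 4 sense flips]
mesh 1 [17T→63T]: running ratio 17/63, sense −
mesh 2 [57T→22T]: running ratio 323/462, sense +
mesh 3 [22T→31T]: running ratio 323/651, sense −
mesh 4 [75T→75T]: running ratio 323/651, sense +
ω_out/ω_in = 323/651

323/651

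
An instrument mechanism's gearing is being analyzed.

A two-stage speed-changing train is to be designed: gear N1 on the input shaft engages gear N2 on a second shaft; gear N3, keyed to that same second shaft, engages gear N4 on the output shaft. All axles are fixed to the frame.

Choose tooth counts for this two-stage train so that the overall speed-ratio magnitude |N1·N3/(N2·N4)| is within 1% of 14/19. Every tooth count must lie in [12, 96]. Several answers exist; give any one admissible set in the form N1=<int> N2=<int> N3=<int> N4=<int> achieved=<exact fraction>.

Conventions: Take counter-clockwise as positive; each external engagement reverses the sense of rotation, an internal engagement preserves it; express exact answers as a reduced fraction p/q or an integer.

2-stage fixed-axis compound train for ratio 14/19
target = 14/19 in lowest terms: an exact hit needs N1·N3 = k·14 and N2·N4 = k·19 for one integer k, every count in [12, 96]; additionally prefer no 1:1 stage (N1 ≠ N2, N3 ≠ N4)
k = 1…11: no 1:1-free in-range split of k·14 and k·19 into factor pairs; take k = 12
k = 12: N1·N3 = 168 = 12·14, N2·N4 = 228 = 19·12
achieved = 12·14/(19·12) = 14/19; |achieved − target| = 0 ≤ 7/950 ✓

N1=12 N2=19 N3=14 N4=12 achieved=14/19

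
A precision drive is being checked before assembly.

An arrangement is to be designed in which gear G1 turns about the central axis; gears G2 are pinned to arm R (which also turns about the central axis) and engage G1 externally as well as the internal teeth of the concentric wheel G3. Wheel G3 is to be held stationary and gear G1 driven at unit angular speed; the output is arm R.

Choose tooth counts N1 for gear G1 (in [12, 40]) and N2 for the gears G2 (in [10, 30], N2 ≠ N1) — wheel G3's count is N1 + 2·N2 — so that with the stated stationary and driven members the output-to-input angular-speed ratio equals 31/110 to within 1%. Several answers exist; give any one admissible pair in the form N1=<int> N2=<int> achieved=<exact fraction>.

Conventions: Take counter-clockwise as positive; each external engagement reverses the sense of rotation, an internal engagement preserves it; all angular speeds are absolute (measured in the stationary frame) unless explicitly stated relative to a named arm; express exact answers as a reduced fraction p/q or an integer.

N1=31 N2=24 achieved=31/110

class = planetary set [ratio 31/110 wanted; Willis about the carrier]
Willis with ω_ring = 0: ω_arm/ω_sun = N1/(N1+N3); set equal to 31/110  ⇒  N3/N1 = 1/(31/110) − 1 = 79/31
N3 = N1 + 2·N2  ⇒  N2/N1 = (N3/N1 − 1)/2 = (79/31 − 1)/2 = 24/31
smallest multiple with N1 ≥ 12 and N2 ≥ 10: k = 1  ⇒  N1 = 1·31 = 31, N2 = 1·24 = 24 (N1 ≤ 40, N2 ≤ 30, N2 ≠ N1 ✓), N3 = 31 + 2·24 = 79
check: N1/(N1+N3) with N1 = 31, N3 = 79 gives 31/110; |achieved − target| = 0 ≤ 31/11000 ✓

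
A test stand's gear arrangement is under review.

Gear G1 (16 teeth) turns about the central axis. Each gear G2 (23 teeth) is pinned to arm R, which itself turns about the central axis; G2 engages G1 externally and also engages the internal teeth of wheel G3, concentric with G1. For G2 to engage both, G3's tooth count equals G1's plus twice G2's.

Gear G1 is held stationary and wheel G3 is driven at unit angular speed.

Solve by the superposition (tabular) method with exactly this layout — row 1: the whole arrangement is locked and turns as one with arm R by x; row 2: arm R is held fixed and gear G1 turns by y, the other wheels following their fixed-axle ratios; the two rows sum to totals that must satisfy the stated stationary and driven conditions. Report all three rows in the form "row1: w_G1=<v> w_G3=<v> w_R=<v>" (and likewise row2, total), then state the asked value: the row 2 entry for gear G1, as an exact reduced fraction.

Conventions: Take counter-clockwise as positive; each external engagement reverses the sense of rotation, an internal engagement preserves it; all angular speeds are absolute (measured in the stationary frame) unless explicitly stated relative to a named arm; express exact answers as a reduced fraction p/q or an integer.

row1: w_G1=31/39 w_G3=31/39 w_R=31/39
row2: w_G1=-31/39 w_G3=8/39 w_R=0
total: w_G1=0 w_G3=1 w_R=31/39
asked value: -31/39

class = planetary set [G3 = 16+2·23 = 62; Willis about the carrier]
row 1: whole set turns with the arm by x
row 2 (arm held, sun turns y): ω_ring = −(16/62)·y, ω_arm = 0
boundary: total ω_sun = x + y = 0 and total ω_ring = x − (16/62)·y = 1  ⇒  y = -31/39, x = 31/39
row 2 ring = −(16/62)·(-31/39) = 8/39
totals (row 1 + row 2): sun 31/39 + (-31/39) = 0, ring 31/39 + 8/39 = 1, arm 31/39 + 0 = 31/39
asked cell (row2, sun) = -31/39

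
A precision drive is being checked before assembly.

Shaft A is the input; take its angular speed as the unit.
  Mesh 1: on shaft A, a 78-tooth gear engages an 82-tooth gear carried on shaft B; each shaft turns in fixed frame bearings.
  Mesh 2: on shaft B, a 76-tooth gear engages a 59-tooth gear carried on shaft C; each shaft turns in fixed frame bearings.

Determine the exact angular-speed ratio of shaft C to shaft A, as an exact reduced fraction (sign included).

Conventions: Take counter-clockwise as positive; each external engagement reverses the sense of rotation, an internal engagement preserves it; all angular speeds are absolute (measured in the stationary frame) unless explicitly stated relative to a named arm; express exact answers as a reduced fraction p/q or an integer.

2964/2419

class = fixed-axis compound train [2 meshes; 2 ratios multiply, 2 sense flips]
mesh 1 [78T→82T]: running ratio 39/41, sense −
mesh 2 [76T→59T]: running ratio 2964/2419, sense +
ω_out/ω_in = 2964/2419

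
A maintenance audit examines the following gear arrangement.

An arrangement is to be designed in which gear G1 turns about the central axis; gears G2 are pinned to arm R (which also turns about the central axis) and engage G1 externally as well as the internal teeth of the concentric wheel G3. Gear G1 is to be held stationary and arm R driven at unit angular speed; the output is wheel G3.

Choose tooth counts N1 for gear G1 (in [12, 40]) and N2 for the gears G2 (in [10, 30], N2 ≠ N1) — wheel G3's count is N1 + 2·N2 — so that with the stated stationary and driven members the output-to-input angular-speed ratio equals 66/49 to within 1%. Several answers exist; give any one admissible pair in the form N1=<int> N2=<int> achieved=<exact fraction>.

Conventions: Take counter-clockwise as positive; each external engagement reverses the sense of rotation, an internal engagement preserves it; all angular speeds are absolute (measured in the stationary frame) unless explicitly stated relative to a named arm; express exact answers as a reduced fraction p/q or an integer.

N1=17 N2=16 achieved=66/49

design class (target 66/49): planetary set
Willis with ω_sun = 0: ω_ring/ω_arm = (N1+N3)/N3; set equal to 66/49  ⇒  N3/N1 = 1/(66/49 − 1) = 49/17
N3 = N1 + 2·N2  ⇒  N2/N1 = (N3/N1 − 1)/2 = (49/17 − 1)/2 = 16/17
smallest multiple with N1 ≥ 12 and N2 ≥ 10: k = 1  ⇒  N1 = 1·17 = 17, N2 = 1·16 = 16 (N1 ≤ 40, N2 ≤ 30, N2 ≠ N1 ✓), N3 = 17 + 2·16 = 49
check: (N1+N3)/N3 with N1 = 17, N3 = 49 gives 66/49; |achieved − target| = 0 ≤ 33/2450 ✓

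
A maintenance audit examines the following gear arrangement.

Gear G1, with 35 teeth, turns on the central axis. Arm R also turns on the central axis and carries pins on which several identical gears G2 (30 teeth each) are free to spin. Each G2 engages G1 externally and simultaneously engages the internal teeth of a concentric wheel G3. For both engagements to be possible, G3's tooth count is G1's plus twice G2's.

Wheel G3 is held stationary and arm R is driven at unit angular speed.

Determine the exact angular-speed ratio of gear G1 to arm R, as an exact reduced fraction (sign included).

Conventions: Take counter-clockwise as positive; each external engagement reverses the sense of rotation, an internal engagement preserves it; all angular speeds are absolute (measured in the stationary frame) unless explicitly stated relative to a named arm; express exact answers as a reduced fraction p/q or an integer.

topology: planetary set — G1 35T / G2 30T / G3 95T, arm = carrier (Willis)
ring teeth: 35 + 2·30 = 95
35(ω_sun−ω_arm) = −95(ω_ring−ω_arm),  ω_ring = 0, ω_arm = 1
ω_sun = 1 − (95/35)(0−1) = 26/7
ω_out/ω_in = 26/7

26/7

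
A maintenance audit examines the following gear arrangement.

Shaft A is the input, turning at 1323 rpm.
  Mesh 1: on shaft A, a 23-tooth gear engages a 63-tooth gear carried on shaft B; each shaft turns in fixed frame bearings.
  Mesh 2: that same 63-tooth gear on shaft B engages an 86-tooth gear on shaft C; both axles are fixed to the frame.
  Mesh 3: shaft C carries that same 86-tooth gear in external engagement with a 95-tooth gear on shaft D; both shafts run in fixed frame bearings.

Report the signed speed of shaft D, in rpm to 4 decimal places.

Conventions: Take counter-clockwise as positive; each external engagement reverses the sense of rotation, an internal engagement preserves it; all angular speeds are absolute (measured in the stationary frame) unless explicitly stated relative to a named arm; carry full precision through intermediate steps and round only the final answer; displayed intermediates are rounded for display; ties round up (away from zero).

-320.3053 rpm

recognized (4 fixed axles, 3 meshes): fixed-axis compound train
mesh 1 [23T→63T]: ω = 1323.0000×23/63 = 483.0000 rpm, sense flips to −
mesh 2 [63T→86T]: ω = 483.0000×63/86 = 353.8256 rpm, sense flips to +
mesh 3 [86T→95T]: ω = 353.8256×86/95 = 320.3053 rpm, sense flips to −
signed output speed = -320.3053 rpm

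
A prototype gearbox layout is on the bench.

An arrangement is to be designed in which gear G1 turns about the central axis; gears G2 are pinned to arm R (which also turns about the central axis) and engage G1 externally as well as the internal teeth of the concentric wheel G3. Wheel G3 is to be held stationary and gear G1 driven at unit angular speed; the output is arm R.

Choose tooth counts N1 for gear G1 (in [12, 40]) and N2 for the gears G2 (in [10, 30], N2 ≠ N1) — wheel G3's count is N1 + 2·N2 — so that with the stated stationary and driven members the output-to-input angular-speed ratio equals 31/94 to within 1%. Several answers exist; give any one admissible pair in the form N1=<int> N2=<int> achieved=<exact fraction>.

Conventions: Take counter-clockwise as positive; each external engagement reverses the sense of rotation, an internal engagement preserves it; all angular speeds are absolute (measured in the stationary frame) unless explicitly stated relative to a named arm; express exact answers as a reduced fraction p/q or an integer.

N1=31 N2=16 achieved=31/94

topology: planetary set — design target 31/94, arm = carrier (Willis)
Willis with ω_ring = 0: ω_arm/ω_sun = N1/(N1+N3); set equal to 31/94  ⇒  N3/N1 = 1/(31/94) − 1 = 63/31
N3 = N1 + 2·N2  ⇒  N2/N1 = (N3/N1 − 1)/2 = (63/31 − 1)/2 = 16/31
smallest multiple with N1 ≥ 12 and N2 ≥ 10: k = 1  ⇒  N1 = 1·31 = 31, N2 = 1·16 = 16 (N1 ≤ 40, N2 ≤ 30, N2 ≠ N1 ✓), N3 = 31 + 2·16 = 63
check: N1/(N1+N3) with N1 = 31, N3 = 63 gives 31/94; |achieved − target| = 0 ≤ 31/9400 ✓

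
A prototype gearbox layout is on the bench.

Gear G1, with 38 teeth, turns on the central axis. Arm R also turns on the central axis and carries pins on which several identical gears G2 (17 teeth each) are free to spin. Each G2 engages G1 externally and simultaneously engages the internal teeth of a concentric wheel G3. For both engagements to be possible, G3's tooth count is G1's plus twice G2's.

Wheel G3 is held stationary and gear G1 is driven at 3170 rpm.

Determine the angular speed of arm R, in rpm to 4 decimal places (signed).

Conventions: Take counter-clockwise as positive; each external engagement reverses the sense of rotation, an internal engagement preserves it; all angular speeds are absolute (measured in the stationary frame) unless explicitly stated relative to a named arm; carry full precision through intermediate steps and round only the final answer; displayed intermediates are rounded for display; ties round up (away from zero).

recognized (axles ride arm R): planetary set, 38/17/72 teeth
normalise by the input: solve with ω_sun = 1, then scale by 3170 rpm
ring teeth: 38 + 2·17 = 72
38(ω_sun−ω_arm) = −72(ω_ring−ω_arm),  ω_ring = 0, ω_sun = 1
38(1−ω_arm) = −72(0−ω_arm)  ⇒  110·ω_arm = 38  ⇒  ω_arm = 19/55
scale: ω_arm = 19/55 × 3170 rpm = +1095.0909 rpm

+1095.0909 rpm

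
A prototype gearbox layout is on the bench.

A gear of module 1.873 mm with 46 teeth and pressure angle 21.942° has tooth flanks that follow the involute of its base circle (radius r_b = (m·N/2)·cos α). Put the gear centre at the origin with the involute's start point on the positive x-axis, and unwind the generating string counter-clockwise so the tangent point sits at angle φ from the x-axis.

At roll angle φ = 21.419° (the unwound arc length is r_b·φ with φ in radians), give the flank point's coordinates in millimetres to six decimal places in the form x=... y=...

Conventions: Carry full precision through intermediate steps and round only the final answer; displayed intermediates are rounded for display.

topology: single-mesh involute geometry — m = 1.873, N = 46
pitch radius r_p = m·N/2 = 1.873·46/2 = 43.079000
base radius r_b = r_p·cos α = 43.079000·cos 21.942° = 39.958469
roll angle φ = 21.419° = 0.37383207 rad
x = r_b·(cos φ + φ·sin φ) = 42.653780
y = r_b·(sin φ − φ·cos φ) = 0.686176

x=42.653780 y=0.686176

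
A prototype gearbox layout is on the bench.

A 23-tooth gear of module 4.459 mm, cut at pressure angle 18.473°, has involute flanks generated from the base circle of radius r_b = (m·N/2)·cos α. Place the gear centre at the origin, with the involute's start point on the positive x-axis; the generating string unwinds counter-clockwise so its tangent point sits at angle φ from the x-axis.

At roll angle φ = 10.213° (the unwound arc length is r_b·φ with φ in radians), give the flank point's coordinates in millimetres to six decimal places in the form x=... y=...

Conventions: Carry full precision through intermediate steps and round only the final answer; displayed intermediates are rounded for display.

x=49.402816 y=0.091527

topology: single-mesh involute geometry — m = 4.459, N = 23
pitch radius r_p = m·N/2 = 4.459·23/2 = 51.278500
base radius r_b = r_p·cos α = 51.278500·cos 18.473° = 48.636277
roll angle φ = 10.213° = 0.17825048 rad
x = r_b·(cos φ + φ·sin φ) = 49.402816
y = r_b·(sin φ − φ·cos φ) = 0.091527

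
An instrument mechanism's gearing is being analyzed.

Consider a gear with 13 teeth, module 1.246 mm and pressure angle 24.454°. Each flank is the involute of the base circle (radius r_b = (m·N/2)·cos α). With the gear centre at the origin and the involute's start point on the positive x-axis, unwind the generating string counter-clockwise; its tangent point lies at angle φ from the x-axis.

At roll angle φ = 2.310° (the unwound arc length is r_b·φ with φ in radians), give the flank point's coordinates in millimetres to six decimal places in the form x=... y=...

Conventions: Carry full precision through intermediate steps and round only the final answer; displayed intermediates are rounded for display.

class = single-mesh tooth geometry [base-circle involute, m = 1.246, 13T]
pitch radius r_p = m·N/2 = 1.246·13/2 = 8.099000
base radius r_b = r_p·cos α = 8.099000·cos 24.454° = 7.372470
roll angle φ = 2.310° = 0.04031711 rad
x = r_b·(cos φ + φ·sin φ) = 7.378460
y = r_b·(sin φ − φ·cos φ) = 0.000161

x=7.378460 y=0.000161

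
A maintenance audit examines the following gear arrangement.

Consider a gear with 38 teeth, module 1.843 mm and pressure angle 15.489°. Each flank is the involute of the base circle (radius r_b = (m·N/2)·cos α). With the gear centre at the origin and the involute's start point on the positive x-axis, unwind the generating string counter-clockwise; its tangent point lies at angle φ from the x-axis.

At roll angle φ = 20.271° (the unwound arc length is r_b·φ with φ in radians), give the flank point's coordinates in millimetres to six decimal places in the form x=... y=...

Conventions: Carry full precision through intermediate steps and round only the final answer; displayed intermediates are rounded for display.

recognized (one wheel, involute flank): single-mesh tooth geometry, m = 1.843, N = 38
pitch radius r_p = m·N/2 = 1.843·38/2 = 35.017000
base radius r_b = r_p·cos α = 35.017000·cos 15.489° = 33.745244
roll angle φ = 20.271° = 0.35379569 rad
x = r_b·(cos φ + φ·sin φ) = 35.791582
y = r_b·(sin φ − φ·cos φ) = 0.491930

x=35.791582 y=0.491930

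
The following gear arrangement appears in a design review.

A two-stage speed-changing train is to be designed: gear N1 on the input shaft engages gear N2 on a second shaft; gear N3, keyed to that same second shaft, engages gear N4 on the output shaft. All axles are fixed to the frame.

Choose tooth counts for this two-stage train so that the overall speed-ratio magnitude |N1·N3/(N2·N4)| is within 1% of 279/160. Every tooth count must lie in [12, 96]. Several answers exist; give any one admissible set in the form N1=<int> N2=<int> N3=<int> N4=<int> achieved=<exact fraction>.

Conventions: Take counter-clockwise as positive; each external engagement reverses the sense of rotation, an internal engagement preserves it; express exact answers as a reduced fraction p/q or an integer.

N1=18 N2=16 N3=31 N4=20 achieved=279/160

topology: fixed-axis compound train — 2 stages, target 279/160
target = 279/160 in lowest terms: an exact hit needs N1·N3 = k·279 and N2·N4 = k·160 for one integer k, every count in [12, 96]; additionally prefer no 1:1 stage (N1 ≠ N2, N3 ≠ N4)
k = 1: no 1:1-free in-range split of k·279 and k·160 into factor pairs; take k = 2
k = 2: N1·N3 = 558 = 18·31, N2·N4 = 320 = 16·20
achieved = 18·31/(16·20) = 279/160; |achieved − target| = 0 ≤ 279/16000 ✓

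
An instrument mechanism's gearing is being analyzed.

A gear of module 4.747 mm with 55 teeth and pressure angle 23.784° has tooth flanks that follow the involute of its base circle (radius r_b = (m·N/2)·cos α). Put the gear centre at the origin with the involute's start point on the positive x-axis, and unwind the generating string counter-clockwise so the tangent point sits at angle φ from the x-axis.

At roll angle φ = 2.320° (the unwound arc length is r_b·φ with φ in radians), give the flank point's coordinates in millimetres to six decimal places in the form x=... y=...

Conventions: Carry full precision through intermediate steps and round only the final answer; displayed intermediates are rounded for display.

x=119.553717 y=0.002643

topology: single-mesh involute geometry — m = 4.747, N = 55
pitch radius r_p = m·N/2 = 4.747·55/2 = 130.542500
base radius r_b = r_p·cos α = 130.542500·cos 23.784° = 119.455829
roll angle φ = 2.320° = 0.04049164 rad
x = r_b·(cos φ + φ·sin φ) = 119.553717
y = r_b·(sin φ − φ·cos φ) = 0.002643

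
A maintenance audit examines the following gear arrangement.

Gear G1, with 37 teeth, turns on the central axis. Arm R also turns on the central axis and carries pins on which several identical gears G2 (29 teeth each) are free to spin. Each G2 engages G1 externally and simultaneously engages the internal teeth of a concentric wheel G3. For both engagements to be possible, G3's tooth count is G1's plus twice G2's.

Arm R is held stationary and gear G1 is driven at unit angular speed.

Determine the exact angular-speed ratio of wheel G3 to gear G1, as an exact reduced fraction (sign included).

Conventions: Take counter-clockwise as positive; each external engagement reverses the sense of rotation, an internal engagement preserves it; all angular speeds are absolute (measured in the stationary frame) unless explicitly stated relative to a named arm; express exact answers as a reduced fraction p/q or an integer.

topology: planetary set — G1 37T / G2 29T / G3 95T, arm = carrier (Willis)
ring teeth: 37 + 2·29 = 95
37(ω_sun−ω_arm) = −95(ω_ring−ω_arm),  ω_arm = 0, ω_sun = 1
ω_ring = 0 − (37/95)(1−0) = -37/95
ω_out/ω_in = -37/95

-37/95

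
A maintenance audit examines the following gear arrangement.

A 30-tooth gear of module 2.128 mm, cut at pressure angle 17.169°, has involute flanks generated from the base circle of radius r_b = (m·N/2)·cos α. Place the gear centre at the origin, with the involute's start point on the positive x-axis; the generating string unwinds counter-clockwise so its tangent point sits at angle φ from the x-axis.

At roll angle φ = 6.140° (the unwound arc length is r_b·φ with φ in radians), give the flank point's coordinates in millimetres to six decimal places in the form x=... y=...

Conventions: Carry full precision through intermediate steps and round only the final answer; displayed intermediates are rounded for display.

x=30.672202 y=0.012496

single-mesh involute tooth geometry (30T wheel at module 2.128)
pitch radius r_p = m·N/2 = 2.128·30/2 = 31.920000
base radius r_b = r_p·cos α = 31.920000·cos 17.169° = 30.497588
roll angle φ = 6.140° = 0.10716322 rad
x = r_b·(cos φ + φ·sin φ) = 30.672202
y = r_b·(sin φ − φ·cos φ) = 0.012496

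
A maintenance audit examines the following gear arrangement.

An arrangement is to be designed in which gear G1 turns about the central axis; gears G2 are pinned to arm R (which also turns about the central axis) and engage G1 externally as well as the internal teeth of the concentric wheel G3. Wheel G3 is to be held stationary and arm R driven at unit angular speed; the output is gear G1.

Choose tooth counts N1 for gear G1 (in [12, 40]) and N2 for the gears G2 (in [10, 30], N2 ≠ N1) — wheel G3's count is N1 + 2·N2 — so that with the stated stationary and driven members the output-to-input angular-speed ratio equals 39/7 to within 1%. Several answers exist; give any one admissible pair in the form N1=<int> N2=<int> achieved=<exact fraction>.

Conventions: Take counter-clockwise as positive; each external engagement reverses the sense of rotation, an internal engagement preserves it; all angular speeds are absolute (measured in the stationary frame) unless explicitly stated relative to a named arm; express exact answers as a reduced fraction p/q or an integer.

N1=14 N2=25 achieved=39/7

design class (target 39/7): planetary set
Willis with ω_ring = 0: ω_sun/ω_arm = (N1+N3)/N1; set equal to 39/7  ⇒  N3/N1 = 39/7 − 1 = 32/7
N3 = N1 + 2·N2  ⇒  N2/N1 = (N3/N1 − 1)/2 = (32/7 − 1)/2 = 25/14
smallest multiple with N1 ≥ 12 and N2 ≥ 10: k = 1  ⇒  N1 = 1·14 = 14, N2 = 1·25 = 25 (N1 ≤ 40, N2 ≤ 30, N2 ≠ N1 ✓), N3 = 14 + 2·25 = 64
check: (N1+N3)/N1 with N1 = 14, N3 = 64 gives 39/7; |achieved − target| = 0 ≤ 39/700 ✓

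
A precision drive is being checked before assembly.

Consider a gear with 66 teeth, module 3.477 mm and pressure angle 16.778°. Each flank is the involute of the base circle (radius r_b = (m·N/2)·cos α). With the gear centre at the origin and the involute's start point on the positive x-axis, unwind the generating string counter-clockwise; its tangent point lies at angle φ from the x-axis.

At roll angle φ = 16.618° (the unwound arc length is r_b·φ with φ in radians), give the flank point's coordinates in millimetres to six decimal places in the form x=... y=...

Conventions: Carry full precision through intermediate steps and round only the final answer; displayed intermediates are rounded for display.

single-mesh involute tooth geometry (66T wheel at module 3.477)
pitch radius r_p = m·N/2 = 3.477·66/2 = 114.741000
base radius r_b = r_p·cos α = 114.741000·cos 16.778° = 109.856522
roll angle φ = 16.618° = 0.29003882 rad
x = r_b·(cos φ + φ·sin φ) = 114.380503
y = r_b·(sin φ − φ·cos φ) = 0.885962

x=114.380503 y=0.885962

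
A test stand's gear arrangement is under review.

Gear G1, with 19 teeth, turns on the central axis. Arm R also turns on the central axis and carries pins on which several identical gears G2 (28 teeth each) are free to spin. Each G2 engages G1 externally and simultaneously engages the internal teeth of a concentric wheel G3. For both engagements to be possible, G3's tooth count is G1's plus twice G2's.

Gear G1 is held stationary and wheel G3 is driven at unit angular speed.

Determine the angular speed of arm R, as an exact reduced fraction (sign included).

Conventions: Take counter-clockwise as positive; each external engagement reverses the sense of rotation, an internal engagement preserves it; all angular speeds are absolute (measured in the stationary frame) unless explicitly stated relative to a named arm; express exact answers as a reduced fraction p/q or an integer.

class = planetary set [G3 = 19+2·28 = 75; Willis about the carrier]
ring teeth: 19 + 2·28 = 75
19(ω_sun−ω_arm) = −75(ω_ring−ω_arm),  ω_sun = 0, ω_ring = 1
19(0−ω_arm) = −75(1−ω_arm)  ⇒  94·ω_arm = 75  ⇒  ω_arm = 75/94
exact speed ratio = 75/94

75/94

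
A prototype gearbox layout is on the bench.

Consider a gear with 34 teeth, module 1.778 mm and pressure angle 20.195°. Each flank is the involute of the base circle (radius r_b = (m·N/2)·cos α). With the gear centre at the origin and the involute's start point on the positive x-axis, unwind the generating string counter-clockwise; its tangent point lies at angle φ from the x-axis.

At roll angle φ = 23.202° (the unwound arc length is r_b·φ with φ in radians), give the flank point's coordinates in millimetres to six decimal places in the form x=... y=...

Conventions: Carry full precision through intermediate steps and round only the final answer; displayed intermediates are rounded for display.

topology: single-mesh involute geometry — m = 1.778, N = 34
pitch radius r_p = m·N/2 = 1.778·34/2 = 30.226000
base radius r_b = r_p·cos α = 30.226000·cos 20.195° = 28.367801
roll angle φ = 23.202° = 0.40495129 rad
x = r_b·(cos φ + φ·sin φ) = 30.599265
y = r_b·(sin φ − φ·cos φ) = 0.617695

x=30.599265 y=0.617695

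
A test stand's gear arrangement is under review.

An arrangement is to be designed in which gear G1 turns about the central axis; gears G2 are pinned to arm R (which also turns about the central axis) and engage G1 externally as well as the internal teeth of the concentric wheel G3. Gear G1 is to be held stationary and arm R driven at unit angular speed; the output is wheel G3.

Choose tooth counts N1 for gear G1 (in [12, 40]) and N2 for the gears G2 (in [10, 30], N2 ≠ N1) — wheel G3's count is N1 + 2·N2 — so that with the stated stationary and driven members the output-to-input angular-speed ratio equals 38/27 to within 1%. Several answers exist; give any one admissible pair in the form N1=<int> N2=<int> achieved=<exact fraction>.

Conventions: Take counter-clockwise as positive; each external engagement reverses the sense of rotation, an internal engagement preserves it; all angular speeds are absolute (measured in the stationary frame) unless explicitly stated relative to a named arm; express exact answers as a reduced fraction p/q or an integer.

topology: planetary set — design target 38/27, arm = carrier (Willis)
Willis with ω_sun = 0: ω_ring/ω_arm = (N1+N3)/N3; set equal to 38/27  ⇒  N3/N1 = 1/(38/27 − 1) = 27/11
N3 = N1 + 2·N2  ⇒  N2/N1 = (N3/N1 − 1)/2 = (27/11 − 1)/2 = 8/11
smallest multiple with N1 ≥ 12 and N2 ≥ 10: k = 2  ⇒  N1 = 2·11 = 22, N2 = 2·8 = 16 (N1 ≤ 40, N2 ≤ 30, N2 ≠ N1 ✓), N3 = 22 + 2·16 = 54
check: (N1+N3)/N3 with N1 = 22, N3 = 54 gives 38/27; |achieved − target| = 0 ≤ 19/1350 ✓

N1=22 N2=16 achieved=38/27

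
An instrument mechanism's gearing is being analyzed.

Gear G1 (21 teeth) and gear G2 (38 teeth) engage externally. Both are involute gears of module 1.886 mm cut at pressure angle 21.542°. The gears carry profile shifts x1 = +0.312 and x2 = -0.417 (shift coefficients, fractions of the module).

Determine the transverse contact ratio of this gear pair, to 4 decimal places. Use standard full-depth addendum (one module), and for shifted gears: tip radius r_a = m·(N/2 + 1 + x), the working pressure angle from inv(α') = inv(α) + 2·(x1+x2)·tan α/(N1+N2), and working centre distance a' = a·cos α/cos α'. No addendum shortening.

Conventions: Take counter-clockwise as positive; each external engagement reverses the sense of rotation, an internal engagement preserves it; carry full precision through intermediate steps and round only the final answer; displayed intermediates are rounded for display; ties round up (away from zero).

1.5538

single-mesh involute tooth geometry (21T engaging 38T at module 1.886)
base radii: r_b1 = 18.419734, r_b2 = 33.330947
tip radii: r_a1 = 22.277432, r_a2 = 36.933538
inv(α') = inv(21.542°) + 2·(+0.312-0.417)·tan α/(21+38) = 0.01737360  ⇒  α' = 21.01116°
a' = a·cos α / cos α' = 55.6370·cos 21.542°/cos 21.01116° = 55.436628
action lengths: √(r_a1²−r_b1²) = 12.529860, √(r_a2²−r_b2²) = 15.910192
base pitch p_b = π·m·cos α = 5.511171
CR = (12.529860 + 15.910192 − 55.436628·sin 21.01116°)/5.511171 = 1.553801
contact ratio ≈ 1.5538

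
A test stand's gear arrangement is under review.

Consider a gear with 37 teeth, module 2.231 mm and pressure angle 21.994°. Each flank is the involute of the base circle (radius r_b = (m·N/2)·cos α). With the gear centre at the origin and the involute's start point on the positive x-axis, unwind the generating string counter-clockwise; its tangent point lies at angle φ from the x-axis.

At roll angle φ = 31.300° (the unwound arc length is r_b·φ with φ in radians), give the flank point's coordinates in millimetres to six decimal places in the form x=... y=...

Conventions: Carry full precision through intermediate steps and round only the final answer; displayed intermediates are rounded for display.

x=43.561143 y=2.018287

topology: single-mesh involute geometry — m = 2.231, N = 37
pitch radius r_p = m·N/2 = 2.231·37/2 = 41.273500
base radius r_b = r_p·cos α = 41.273500·cos 21.994° = 38.269742
roll angle φ = 31.300° = 0.54628806 rad
x = r_b·(cos φ + φ·sin φ) = 43.561143
y = r_b·(sin φ − φ·cos φ) = 2.018287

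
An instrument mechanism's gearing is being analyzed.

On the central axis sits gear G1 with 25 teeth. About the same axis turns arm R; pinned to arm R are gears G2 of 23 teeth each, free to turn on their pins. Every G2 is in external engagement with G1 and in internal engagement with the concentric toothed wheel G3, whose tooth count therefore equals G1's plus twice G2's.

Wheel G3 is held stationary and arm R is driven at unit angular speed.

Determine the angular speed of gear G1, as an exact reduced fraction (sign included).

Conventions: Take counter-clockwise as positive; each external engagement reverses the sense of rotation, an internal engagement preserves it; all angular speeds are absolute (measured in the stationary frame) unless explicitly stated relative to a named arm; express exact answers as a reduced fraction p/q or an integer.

planetary set (25T centre, 23T on arm, 71T internal) — Willis relation
ring teeth: 25 + 2·23 = 71
25(ω_sun−ω_arm) = −71(ω_ring−ω_arm),  ω_ring = 0, ω_arm = 1
ω_sun = 1 − (71/25)(0−1) = 96/25
exact speed ratio = 96/25

96/25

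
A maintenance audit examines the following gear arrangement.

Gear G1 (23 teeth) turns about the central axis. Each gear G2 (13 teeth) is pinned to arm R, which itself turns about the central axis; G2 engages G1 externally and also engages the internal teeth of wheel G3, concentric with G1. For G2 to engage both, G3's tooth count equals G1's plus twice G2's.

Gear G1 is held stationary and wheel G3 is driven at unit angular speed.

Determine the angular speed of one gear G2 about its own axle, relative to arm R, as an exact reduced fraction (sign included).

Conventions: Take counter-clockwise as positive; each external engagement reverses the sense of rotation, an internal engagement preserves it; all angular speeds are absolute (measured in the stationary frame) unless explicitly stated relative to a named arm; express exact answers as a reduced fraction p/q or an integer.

1127/936

class = planetary set [G3 = 23+2·13 = 49; Willis about the carrier]
ring teeth: 23 + 2·13 = 49
23(ω_sun−ω_arm) = −49(ω_ring−ω_arm),  ω_sun = 0, ω_ring = 1
23(0−ω_arm) = −49(1−ω_arm)  ⇒  72·ω_arm = 49  ⇒  ω_arm = 49/72
sun–planet mesh: 23·(0−49/72) = −13·(ω_p−ω_arm)  ⇒  ω_p−ω_arm = 1127/936
exact speed ratio = 1127/936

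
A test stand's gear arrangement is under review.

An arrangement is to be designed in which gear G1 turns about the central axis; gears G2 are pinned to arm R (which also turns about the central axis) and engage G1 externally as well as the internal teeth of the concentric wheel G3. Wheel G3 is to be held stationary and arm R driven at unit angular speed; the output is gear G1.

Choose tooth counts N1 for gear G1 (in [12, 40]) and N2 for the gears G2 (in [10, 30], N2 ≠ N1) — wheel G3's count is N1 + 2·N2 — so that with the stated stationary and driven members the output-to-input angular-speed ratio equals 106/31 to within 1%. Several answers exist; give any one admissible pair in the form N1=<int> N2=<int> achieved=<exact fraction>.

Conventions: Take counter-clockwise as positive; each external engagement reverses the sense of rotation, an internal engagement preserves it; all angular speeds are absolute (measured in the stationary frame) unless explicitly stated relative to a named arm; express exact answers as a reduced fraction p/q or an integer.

N1=31 N2=22 achieved=106/31

class = planetary set [ratio 106/31 wanted; Willis about the carrier]
Willis with ω_ring = 0: ω_sun/ω_arm = (N1+N3)/N1; set equal to 106/31  ⇒  N3/N1 = 106/31 − 1 = 75/31
N3 = N1 + 2·N2  ⇒  N2/N1 = (N3/N1 − 1)/2 = (75/31 − 1)/2 = 22/31
smallest multiple with N1 ≥ 12 and N2 ≥ 10: k = 1  ⇒  N1 = 1·31 = 31, N2 = 1·22 = 22 (N1 ≤ 40, N2 ≤ 30, N2 ≠ N1 ✓), N3 = 31 + 2·22 = 75
check: (N1+N3)/N1 with N1 = 31, N3 = 75 gives 106/31; |achieved − target| = 0 ≤ 53/1550 ✓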